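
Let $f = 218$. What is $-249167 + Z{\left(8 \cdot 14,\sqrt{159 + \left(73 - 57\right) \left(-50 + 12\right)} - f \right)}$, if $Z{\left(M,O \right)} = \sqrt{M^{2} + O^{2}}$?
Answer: $-249167 + \sqrt{59619 - 436 i \sqrt{449}} \approx -2.4892 \cdot 10^{5} - 18.862 i$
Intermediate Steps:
$-249167 + Z{\left(8 \cdot 14,\sqrt{159 + \left(73 - 57\right) \left(-50 + 12\right)} - f \right)} = -249167 + \sqrt{\left(8 \cdot 14\right)^{2} + \left(\sqrt{159 + \left(73 - 57\right) \left(-50 + 12\right)} - 218\right)^{2}} = -249167 + \sqrt{112^{2} + \left(\sqrt{159 + 16 \left(-38\right)} - 218\right)^{2}} = -249167 + \sqrt{12544 + \left(\sqrt{159 - 608} - 218\right)^{2}} = -249167 + \sqrt{12544 + \left(\sqrt{-449} - 218\right)^{2}} = -249167 + \sqrt{12544 + \left(i \sqrt{449} - 218\right)^{2}} = -249167 + \sqrt{12544 + \left(-218 + i \sqrt{449}\right)^{2}}$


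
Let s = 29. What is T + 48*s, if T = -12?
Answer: 1380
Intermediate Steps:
T + 48*s = -12 + 48*29 = -12 + 1392 = 1380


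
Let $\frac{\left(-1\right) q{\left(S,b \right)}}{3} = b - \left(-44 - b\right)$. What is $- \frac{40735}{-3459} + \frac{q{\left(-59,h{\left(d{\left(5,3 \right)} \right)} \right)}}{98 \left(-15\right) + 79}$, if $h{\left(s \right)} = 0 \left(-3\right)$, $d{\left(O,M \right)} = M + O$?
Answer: $\frac{57118973}{4811469} \approx 11.871$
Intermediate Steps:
$h{\left(s \right)} = 0$
$q{\left(S,b \right)} = -132 - 6 b$ ($q{\left(S,b \right)} = - 3 \left(b - \left(-44 - b\right)\right) = - 3 \left(b + \left(44 + b\right)\right) = - 3 \left(44 + 2 b\right) = -132 - 6 b$)
$- \frac{40735}{-3459} + \frac{q{\left(-59,h{\left(d{\left(5,3 \right)} \right)} \right)}}{98 \left(-15\right) + 79} = - \frac{40735}{-3459} + \frac{-132 - 0}{98 \left(-15\right) + 79} = \left(-40735\right) \left(- \frac{1}{3459}\right) + \frac{-132 + 0}{-1470 + 79} = \frac{40735}{3459} - \frac{132}{-1391} = \frac{40735}{3459} - - \frac{132}{1391} = \frac{40735}{3459} + \frac{132}{1391} = \frac{57118973}{4811469}$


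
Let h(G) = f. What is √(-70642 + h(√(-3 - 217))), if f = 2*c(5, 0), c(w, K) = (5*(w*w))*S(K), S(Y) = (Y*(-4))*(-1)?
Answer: 13*I*√418 ≈ 265.79*I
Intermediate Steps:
S(Y) = 4*Y (S(Y) = -4*Y*(-1) = 4*Y)
c(w, K) = 20*K*w² (c(w, K) = (5*(w*w))*(4*K) = (5*w²)*(4*K) = 20*K*w²)
f = 0 (f = 2*(20*0*5²) = 2*(20*0*25) = 2*0 = 0)
h(G) = 0
√(-70642 + h(√(-3 - 217))) = √(-70642 + 0) = √(-70642) = 13*I*√418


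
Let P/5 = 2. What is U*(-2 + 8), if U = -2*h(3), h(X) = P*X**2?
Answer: -1080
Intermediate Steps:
P = 10 (P = 5*2 = 10)
h(X) = 10*X**2
U = -180 (U = -20*3**2 = -20*9 = -2*90 = -180)
U*(-2 + 8) = -180*(-2 + 8) = -180*6 = -1080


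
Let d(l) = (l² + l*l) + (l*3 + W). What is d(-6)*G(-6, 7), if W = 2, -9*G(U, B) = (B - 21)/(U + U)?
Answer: -196/27 ≈ -7.2593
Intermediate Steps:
G(U, B) = -(-21 + B)/(18*U) (G(U, B) = -(B - 21)/(9*(U + U)) = -(-21 + B)/(9*(2*U)) = -(-21 + B)*1/(2*U)/9 = -(-21 + B)/(18*U))
d(l) = 2 + 2*l² + 3*l (d(l) = (l² + l*l) + (l*3 + 2) = (l² + l²) + (3*l + 2) = 2*l² + (2 + 3*l) = 2 + 2*l² + 3*l)
d(-6)*G(-6, 7) = (2 + 2*(-6)² + 3*(-6))*((1/18)*(21 - 1*7)/(-6)) = (2 + 2*36 - 18)*((1/18)*(-⅙)*(21 - 7)) = (2 + 72 - 18)*((1/18)*(-⅙)*14) = 56*(-7/54) = -196/27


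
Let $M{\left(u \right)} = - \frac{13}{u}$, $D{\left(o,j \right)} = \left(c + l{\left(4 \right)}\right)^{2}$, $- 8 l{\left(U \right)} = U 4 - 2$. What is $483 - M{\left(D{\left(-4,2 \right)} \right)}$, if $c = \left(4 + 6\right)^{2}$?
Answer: $\frac{74599075}{154449} \approx 483.0$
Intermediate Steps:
$l{\left(U \right)} = \frac{1}{4} - \frac{U}{2}$ ($l{\left(U \right)} = - \frac{U 4 - 2}{8} = - \frac{4 U - 2}{8} = - \frac{-2 + 4 U}{8} = \frac{1}{4} - \frac{U}{2}$)
$c = 100$ ($c = 10^{2} = 100$)
$D{\left(o,j \right)} = \frac{154449}{16}$ ($D{\left(o,j \right)} = \left(100 + \left(\frac{1}{4} - 2\right)\right)^{2} = \left(100 - \frac{7}{4}\right)^{2} = \left(\frac{393}{4}\right)^{2} = \frac{154449}{16}$)
$483 - M{\left(D{\left(-4,2 \right)} \right)} = 483 - - \frac{13}{\frac{154449}{16}} = 483 - \left(-13\right) \frac{16}{154449} = 483 - - \frac{208}{154449} = 483 + \frac{208}{154449} = \frac{74599075}{154449}$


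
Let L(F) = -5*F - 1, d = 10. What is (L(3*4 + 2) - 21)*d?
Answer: -920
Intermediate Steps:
L(F) = -1 - 5*F
(L(3*4 + 2) - 21)*d = ((-1 - 5*(3*4 + 2)) - 21)*10 = ((-1 - 5*(12 + 2)) - 21)*10 = ((-1 - 5*14) - 21)*10 = ((-1 - 70) - 21)*10 = (-71 - 21)*10 = -92*10 = -920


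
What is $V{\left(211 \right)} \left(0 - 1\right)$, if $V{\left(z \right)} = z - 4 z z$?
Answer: $177873$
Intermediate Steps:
$V{\left(z \right)} = z - 4 z^{2}$
$V{\left(211 \right)} \left(0 - 1\right) = 211 \left(1 - 844\right) \left(0 - 1\right) = 211 \left(-843\right) \left(-1\right) = \left(-177873\right) \left(-1\right) = 177873$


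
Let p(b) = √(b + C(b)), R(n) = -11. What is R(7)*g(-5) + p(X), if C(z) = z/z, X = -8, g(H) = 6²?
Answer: -396 + I*√7 ≈ -396.0 + 2.6458*I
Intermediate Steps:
g(H) = 36
C(z) = 1
p(b) = √(1 + b) (p(b) = √(b + 1) = √(1 + b))
R(7)*g(-5) + p(X) = -11*36 + √(1 - 8) = -396 + √(-7) = -396 + I*√7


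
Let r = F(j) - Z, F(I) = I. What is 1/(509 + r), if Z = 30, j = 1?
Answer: 1/480 ≈ 0.0020833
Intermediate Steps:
r = -29 (r = 1 - 1*30 = 1 - 30 = -29)
1/(509 + r) = 1/(509 - 29) = 1/480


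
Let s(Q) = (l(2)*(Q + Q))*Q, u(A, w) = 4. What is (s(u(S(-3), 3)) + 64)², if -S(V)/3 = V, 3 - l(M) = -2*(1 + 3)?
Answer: 173056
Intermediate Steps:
l(M) = 11 (l(M) = 3 - (-2)*(1 + 3) = 3 - (-2)*4 = 3 - 1*(-8) = 3 + 8 = 11)
S(V) = -3*V
s(Q) = 22*Q² (s(Q) = (11*(Q + Q))*Q = (11*(2*Q))*Q = (22*Q)*Q = 22*Q²)
(s(u(S(-3), 3)) + 64)² = (22*4² + 64)² = (22*16 + 64)² = (352 + 64)² = 416² = 173056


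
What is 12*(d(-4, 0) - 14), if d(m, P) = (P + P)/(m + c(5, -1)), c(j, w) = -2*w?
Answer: -168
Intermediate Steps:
d(m, P) = 2*P/(2 + m) (d(m, P) = (P + P)/(m - 2*(-1)) = (2*P)/(m + 2) = (2*P)/(2 + m) = 2*P/(2 + m))
12*(d(-4, 0) - 14) = 12*(2*0/(2 - 4) - 14) = 12*(2*0/(-2) - 14) = 12*(2*0*(-½) - 14) = 12*(0 - 14) = 12*(-14) = -168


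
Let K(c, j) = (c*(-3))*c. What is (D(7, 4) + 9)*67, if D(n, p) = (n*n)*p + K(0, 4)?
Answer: 13735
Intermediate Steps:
K(c, j) = -3*c**2 (K(c, j) = (-3*c)*c = -3*c**2)
D(n, p) = p*n**2 (D(n, p) = (n*n)*p - 3*0**2 = n**2*p - 3*0 = p*n**2 + 0 = p*n**2)
(D(7, 4) + 9)*67 = (4*7**2 + 9)*67 = (4*49 + 9)*67 = (196 + 9)*67 = 205*67 = 13735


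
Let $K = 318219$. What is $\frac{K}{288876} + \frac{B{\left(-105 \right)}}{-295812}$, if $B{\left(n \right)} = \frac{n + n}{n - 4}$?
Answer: $\frac{285012116897}{258732656028} \approx 1.1016$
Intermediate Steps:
$B{\left(n \right)} = \frac{2 n}{-4 + n}$
$\frac{K}{288876} + \frac{B{\left(-105 \right)}}{-295812} = \frac{318219}{288876} + \frac{2 \left(-105\right) \frac{1}{-4 - 105}}{-295812} = 318219 \cdot \frac{1}{288876} + 2 \left(-105\right) \frac{1}{-109} \left(- \frac{1}{295812}\right) = \frac{106073}{96292} + 2 \left(-105\right) \left(- \frac{1}{109}\right) \left(- \frac{1}{295812}\right) = \frac{106073}{96292} + \frac{210}{109} \left(- \frac{1}{295812}\right) = \frac{106073}{96292} - \frac{35}{5373918} = \frac{285012116897}{258732656028}$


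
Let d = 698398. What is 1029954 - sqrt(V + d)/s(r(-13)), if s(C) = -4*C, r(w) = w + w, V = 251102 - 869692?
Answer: 1029954 - sqrt(1247)/13 ≈ 1.0300e+6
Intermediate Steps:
V = -618590
r(w) = 2*w
1029954 - sqrt(V + d)/s(r(-13)) = 1029954 - sqrt(-618590 + 698398)/((-8*(-13))) = 1029954 - sqrt(79808)/((-4*(-26))) = 1029954 - 8*sqrt(1247)/104 = 1029954 - sqrt(1247)/13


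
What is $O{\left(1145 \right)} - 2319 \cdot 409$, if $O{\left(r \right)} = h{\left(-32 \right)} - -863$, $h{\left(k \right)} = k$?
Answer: $-947640$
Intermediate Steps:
$O{\left(r \right)} = 831$ ($O{\left(r \right)} = -32 - -863 = -32 + 863 = 831$)
$O{\left(1145 \right)} - 2319 \cdot 409 = 831 - 2319 \cdot 409 = 831 - 948471 = -947640$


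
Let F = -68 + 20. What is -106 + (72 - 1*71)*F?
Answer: -154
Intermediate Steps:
F = -48
-106 + (72 - 1*71)*F = -106 + (72 - 1*71)*(-48) = -106 + (72 - 71)*(-48) = -106 + 1*(-48) = -106 - 48 = -154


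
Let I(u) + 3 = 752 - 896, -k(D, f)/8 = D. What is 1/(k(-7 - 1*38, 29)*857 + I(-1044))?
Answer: 1/308373 ≈ 3.2428e-6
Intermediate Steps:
k(D, f) = -8*D
I(u) = -147 (I(u) = -3 + (752 - 896) = -3 - 144 = -147)
1/(k(-7 - 1*38, 29)*857 + I(-1044)) = 1/(-8*(-7 - 1*38)*857 - 147) = 1/(-8*(-7 - 38)*857 - 147) = 1/(-8*(-45)*857 - 147) = 1/(360*857 - 147) = 1/(308520 - 147) = 1/308373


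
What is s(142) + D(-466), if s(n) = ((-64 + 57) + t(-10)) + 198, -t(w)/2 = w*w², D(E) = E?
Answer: 1725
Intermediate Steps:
t(w) = -2*w³ (t(w) = -2*w*w² = -2*w³)
s(n) = 2191 (s(n) = ((-64 + 57) - 2*(-10)³) + 198 = (-7 - 2*(-1000)) + 198 = (-7 + 2000) + 198 = 1993 + 198 = 2191)
s(142) + D(-466) = 2191 - 466 = 1725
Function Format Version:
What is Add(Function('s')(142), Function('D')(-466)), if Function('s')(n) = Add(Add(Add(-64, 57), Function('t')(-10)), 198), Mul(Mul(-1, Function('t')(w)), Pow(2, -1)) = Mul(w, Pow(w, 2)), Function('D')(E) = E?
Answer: 1725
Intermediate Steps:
Function('t')(w) = Mul(-2, Pow(w, 3)) (Function('t')(w) = Mul(-2, Mul(w, Pow(w, 2))) = Mul(-2, Pow(w, 3)))
Function('s')(n) = 2191 (Function('s')(n) = Add(Add(Add(-64, 57), Mul(-2, Pow(-10, 3))), 198) = Add(Add(-7, Mul(-2, -1000)), 198) = Add(Add(-7, 2000), 198) = Add(1993, 198) = 2191)
Add(Function('s')(142), Function('D')(-466)) = Add(2191, -466) = 1725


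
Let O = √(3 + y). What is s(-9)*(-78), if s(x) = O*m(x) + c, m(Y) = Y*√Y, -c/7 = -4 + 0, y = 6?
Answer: -2184 + 6318*I ≈ -2184.0 + 6318.0*I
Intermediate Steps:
c = 28 (c = -7*(-4 + 0) = -7*(-4) = 28)
m(Y) = Y^(3/2)
O = 3 (O = √(3 + 6) = √9 = 3)
s(x) = 28 + 3*x^(3/2) (s(x) = 3*x^(3/2) + 28 = 28 + 3*x^(3/2))
s(-9)*(-78) = (28 + 3*(-9)^(3/2))*(-78) = (28 + 3*(-27*I))*(-78) = (28 - 81*I)*(-78) = -2184 + 6318*I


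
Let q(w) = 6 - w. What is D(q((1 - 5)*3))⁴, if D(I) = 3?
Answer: 81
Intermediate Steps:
D(q((1 - 5)*3))⁴ = 3⁴ = 81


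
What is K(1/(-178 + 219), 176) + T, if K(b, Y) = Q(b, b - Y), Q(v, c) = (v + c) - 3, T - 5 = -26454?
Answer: -1091746/41 ≈ -26628.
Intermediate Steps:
T = -26449 (T = 5 - 26454 = -26449)
Q(v, c) = -3 + c + v (Q(v, c) = (c + v) - 3 = -3 + c + v)
K(b, Y) = -3 - Y + 2*b (K(b, Y) = -3 + (b - Y) + b = -3 - Y + 2*b)
K(1/(-178 + 219), 176) + T = (-3 - 1*176 + 2/(-178 + 219)) - 26449 = (-3 - 176 + 2/41) - 26449 = -7337/41 - 26449 = -1091746/41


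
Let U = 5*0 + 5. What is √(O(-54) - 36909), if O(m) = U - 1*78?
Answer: 41*I*√22 ≈ 192.31*I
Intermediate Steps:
U = 5 (U = 0 + 5 = 5)
O(m) = -73 (O(m) = 5 - 1*78 = 5 - 78 = -73)
√(O(-54) - 36909) = √(-73 - 36909) = √(-36982) = 41*I*√22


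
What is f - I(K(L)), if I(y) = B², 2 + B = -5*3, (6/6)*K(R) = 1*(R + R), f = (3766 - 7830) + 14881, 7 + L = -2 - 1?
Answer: 10528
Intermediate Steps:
L = -10 (L = -7 + (-2 - 1) = -7 - 3 = -10)
f = 10817 (f = -4064 + 14881 = 10817)
K(R) = 2*R (K(R) = 1*(R + R) = 1*(2*R) = 2*R)
B = -17 (B = -2 - 5*3 = -2 - 15 = -17)
I(y) = 289 (I(y) = (-17)² = 289)
f - I(K(L)) = 10817 - 1*289 = 10817 - 289 = 10528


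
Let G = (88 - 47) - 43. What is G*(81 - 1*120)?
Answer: 78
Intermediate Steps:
G = -2 (G = 41 - 43 = -2)
G*(81 - 1*120) = -2*(81 - 1*120) = -2*(81 - 120) = -2*(-39) = 78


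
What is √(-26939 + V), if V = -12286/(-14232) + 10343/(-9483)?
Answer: I*√378619960966455467/3748946 ≈ 164.13*I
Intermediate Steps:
V = -1705191/7497892 (V = -12286*(-1/14232) + 10343*(-1/9483) = 6143/7116 - 10343/9483 = -1705191/7497892 ≈ -0.22742)
√(-26939 + V) = √(-26939 - 1705191/7497892) = √(-201987417779/7497892) = I*√378619960966455467/3748946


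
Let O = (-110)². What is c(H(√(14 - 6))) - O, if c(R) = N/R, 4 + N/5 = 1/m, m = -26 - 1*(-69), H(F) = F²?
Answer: -4163255/344 ≈ -12102.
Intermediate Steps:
m = 43 (m = -26 + 69 = 43)
O = 12100
N = -855/43 (N = -20 + 5/43 = -855/43 ≈ -19.884)
c(R) = -855/(43*R)
c(H(√(14 - 6))) - O = -855/(43*(14 - 6)) - 1*12100 = -855/(43*((√8)²)) - 12100 = -855/(43*((2*√2)²)) - 12100 = -855/43/8 - 12100 = -855/43*⅛ - 12100 = -855/344 - 12100 = -4163255/344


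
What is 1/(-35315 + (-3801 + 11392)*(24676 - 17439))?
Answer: 1/54900752 ≈ 1.8215e-8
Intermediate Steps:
1/(-35315 + (-3801 + 11392)*(24676 - 17439)) = 1/(-35315 + 7591*7237) = 1/(-35315 + 54936067) = 1/54900752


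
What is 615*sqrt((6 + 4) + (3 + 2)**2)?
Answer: 615*sqrt(35) ≈ 3638.4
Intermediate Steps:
615*sqrt((6 + 4) + (3 + 2)**2) = 615*sqrt(10 + 5**2) = 615*sqrt(10 + 25) = 615*sqrt(35)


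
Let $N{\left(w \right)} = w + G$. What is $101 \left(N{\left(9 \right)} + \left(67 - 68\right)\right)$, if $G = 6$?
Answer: $1414$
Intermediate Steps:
$N{\left(w \right)} = 6 + w$ ($N{\left(w \right)} = w + 6 = 6 + w$)
$101 \left(N{\left(9 \right)} + \left(67 - 68\right)\right) = 101 \left(\left(6 + 9\right) + \left(67 - 68\right)\right) = 101 \left(15 + \left(67 - 68\right)\right) = 101 \left(15 - 1\right) = 101 \cdot 14 = 1414$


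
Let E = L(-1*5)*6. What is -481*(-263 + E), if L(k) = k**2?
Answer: 54353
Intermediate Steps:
E = 150 (E = (-1*5)**2*6 = (-5)**2*6 = 25*6 = 150)
-481*(-263 + E) = -481*(-263 + 150) = -481*(-113) = 54353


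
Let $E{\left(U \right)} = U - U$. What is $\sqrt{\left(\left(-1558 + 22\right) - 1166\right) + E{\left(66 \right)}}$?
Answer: $i \sqrt{2702} \approx 51.981 i$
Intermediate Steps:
$E{\left(U \right)} = 0$
$\sqrt{\left(\left(-1558 + 22\right) - 1166\right) + E{\left(66 \right)}} = \sqrt{\left(\left(-1558 + 22\right) - 1166\right) + 0} = \sqrt{\left(-1536 - 1166\right) + 0} = \sqrt{-2702 + 0} = \sqrt{-2702} = i \sqrt{2702}$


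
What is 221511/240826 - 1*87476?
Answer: -21066273665/240826 ≈ -87475.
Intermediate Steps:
221511/240826 - 1*87476 = 221511*(1/240826) - 87476 = 221511/240826 - 87476 = -21066273665/240826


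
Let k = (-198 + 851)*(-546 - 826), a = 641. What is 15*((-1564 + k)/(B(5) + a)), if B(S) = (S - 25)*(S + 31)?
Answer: 13462200/79 ≈ 1.7041e+5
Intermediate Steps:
B(S) = (-25 + S)*(31 + S)
k = -895916 (k = 653*(-1372) = -895916)
15*((-1564 + k)/(B(5) + a)) = 15*((-1564 - 895916)/((-775 + 5² + 6*5) + 641)) = 15*(-897480/((-775 + 25 + 30) + 641)) = 15*(-897480/(-720 + 641)) = 15*(-897480/(-79)) = 15*(-897480*(-1/79)) = 15*(897480/79) = 13462200/79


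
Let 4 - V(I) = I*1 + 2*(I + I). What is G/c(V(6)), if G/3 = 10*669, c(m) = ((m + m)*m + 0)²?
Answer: 10035/913952 ≈ 0.010980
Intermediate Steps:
V(I) = 4 - 5*I (V(I) = 4 - (I*1 + 2*(I + I)) = 4 - (I + 2*(2*I)) = 4 - (I + 4*I) = 4 - 5*I)
c(m) = 4*m⁴ (c(m) = ((2*m)*m + 0)² = (2*m² + 0)² = (2*m²)² = 4*m⁴)
G = 20070 (G = 3*(10*669) = 3*6690 = 20070)
G/c(V(6)) = 20070/((4*(4 - 5*6)⁴)) = 20070/((4*(4 - 30)⁴)) = 20070/((4*(-26)⁴)) = 20070/((4*456976)) = 20070/1827904 = 20070*(1/1827904) = 10035/913952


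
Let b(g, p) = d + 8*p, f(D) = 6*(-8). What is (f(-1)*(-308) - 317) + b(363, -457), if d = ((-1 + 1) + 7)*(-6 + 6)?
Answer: 10811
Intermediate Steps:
f(D) = -48
d = 0 (d = (0 + 7)*0 = 7*0 = 0)
b(g, p) = 8*p (b(g, p) = 0 + 8*p = 8*p)
(f(-1)*(-308) - 317) + b(363, -457) = (-48*(-308) - 317) + 8*(-457) = (14784 - 317) - 3656 = 14467 - 3656 = 10811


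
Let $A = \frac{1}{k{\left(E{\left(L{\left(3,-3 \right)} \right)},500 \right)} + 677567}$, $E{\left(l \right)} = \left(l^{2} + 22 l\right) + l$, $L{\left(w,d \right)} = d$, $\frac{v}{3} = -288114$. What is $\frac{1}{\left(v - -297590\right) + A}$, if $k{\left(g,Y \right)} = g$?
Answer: $- \frac{677507}{383978447263} \approx -1.7644 \cdot 10^{-6}$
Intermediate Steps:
$v = -864342$ ($v = 3 \left(-288114\right) = -864342$)
$E{\left(l \right)} = l^{2} + 23 l$
$A = \frac{1}{677507}$ ($A = \frac{1}{- 3 \left(23 - 3\right) + 677567} = \frac{1}{\left(-3\right) 20 + 677567} = \frac{1}{-60 + 677567} = \frac{1}{677507} \approx 1.476 \cdot 10^{-6}$)
$\frac{1}{\left(v - -297590\right) + A} = \frac{1}{\left(-864342 - -297590\right) + \frac{1}{677507}} = \frac{1}{\left(-864342 + 297590\right) + \frac{1}{677507}} = \frac{1}{-566752 + \frac{1}{677507}} = \frac{1}{- \frac{383978447263}{677507}} = - \frac{677507}{383978447263}$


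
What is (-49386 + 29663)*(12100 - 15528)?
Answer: 67610444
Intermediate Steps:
(-49386 + 29663)*(12100 - 15528) = -19723*(-3428) = 67610444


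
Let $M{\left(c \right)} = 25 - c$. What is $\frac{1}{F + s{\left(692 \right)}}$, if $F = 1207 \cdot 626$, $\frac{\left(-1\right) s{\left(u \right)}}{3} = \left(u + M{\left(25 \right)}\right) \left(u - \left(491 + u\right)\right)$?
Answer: $\frac{1}{1774898} \approx 5.6341 \cdot 10^{-7}$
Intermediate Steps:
$s{\left(u \right)} = 1473 u$ ($s{\left(u \right)} = - 3 \left(u + \left(25 - 25\right)\right) \left(u - \left(491 + u\right)\right) = - 3 \left(u + \left(25 - 25\right)\right) \left(-491\right) = - 3 \left(u + 0\right) \left(-491\right) = - 3 u \left(-491\right) = - 3 \left(- 491 u\right) = 1473 u$)
$F = 755582$
$\frac{1}{F + s{\left(692 \right)}} = \frac{1}{755582 + 1473 \cdot 692} = \frac{1}{755582 + 1019316} = \frac{1}{1774898}$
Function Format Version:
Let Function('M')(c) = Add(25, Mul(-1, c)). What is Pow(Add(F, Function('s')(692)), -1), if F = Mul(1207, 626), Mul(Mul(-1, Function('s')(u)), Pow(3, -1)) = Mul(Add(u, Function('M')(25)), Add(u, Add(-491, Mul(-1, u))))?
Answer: Rational(1, 1774898) ≈ 5.6341e-7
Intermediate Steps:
Function('s')(u) = Mul(1473, u) (Function('s')(u) = Mul(-3, Mul(Add(u, Add(25, Mul(-1, 25))), Add(u, Add(-491, Mul(-1, u))))) = Mul(-3, Mul(Add(u, Add(25, -25)), -491)) = Mul(-3, Mul(Add(u, 0), -491)) = Mul(-3, Mul(u, -491)) = Mul(-3, Mul(-491, u)) = Mul(1473, u))
F = 755582
Pow(Add(F, Function('s')(692)), -1) = Pow(Add(755582, Mul(1473, 692)), -1) = Pow(Add(755582, 1019316), -1) = Pow(1774898, -1) = Rational(1, 1774898)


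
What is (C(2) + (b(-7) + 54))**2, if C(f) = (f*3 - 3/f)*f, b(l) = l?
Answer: 3136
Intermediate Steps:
C(f) = f*(-3/f + 3*f) (C(f) = (3*f - 3/f)*f = (-3/f + 3*f)*f = f*(-3/f + 3*f))
(C(2) + (b(-7) + 54))**2 = ((-3 + 3*2**2) + (-7 + 54))**2 = ((-3 + 3*4) + 47)**2 = ((-3 + 12) + 47)**2 = (9 + 47)**2 = 56**2 = 3136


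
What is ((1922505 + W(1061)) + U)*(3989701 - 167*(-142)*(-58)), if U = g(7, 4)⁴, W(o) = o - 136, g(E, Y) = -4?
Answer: 5029071149254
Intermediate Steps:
W(o) = -136 + o
U = 256 (U = (-4)⁴ = 256)
((1922505 + W(1061)) + U)*(3989701 - 167*(-142)*(-58)) = ((1922505 + (-136 + 1061)) + 256)*(3989701 - 167*(-142)*(-58)) = ((1922505 + 925) + 256)*(3989701 + 23714*(-58)) = (1923430 + 256)*(3989701 - 1375412) = 1923686*2614289 = 5029071149254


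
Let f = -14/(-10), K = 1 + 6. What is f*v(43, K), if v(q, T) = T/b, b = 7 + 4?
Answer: 49/55 ≈ 0.89091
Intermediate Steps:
K = 7
b = 11
f = 7/5 (f = -14*(-⅒) = 7/5 ≈ 1.4000)
v(q, T) = T/11
f*v(43, K) = 7*((1/11)*7)/5 = (7/5)*(7/11) = 49/55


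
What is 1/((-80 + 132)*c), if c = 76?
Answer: 1/3952 ≈ 0.00025304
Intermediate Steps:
1/((-80 + 132)*c) = 1/((-80 + 132)*76) = 1/(52*76) = 1/3952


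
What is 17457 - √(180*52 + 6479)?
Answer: 17457 - √15839 ≈ 17331.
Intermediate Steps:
17457 - √(180*52 + 6479) = 17457 - √(9360 + 6479) = 17457 - √15839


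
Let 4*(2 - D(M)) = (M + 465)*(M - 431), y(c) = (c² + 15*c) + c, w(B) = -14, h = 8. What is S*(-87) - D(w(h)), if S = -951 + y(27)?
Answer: -273783/4 ≈ -68446.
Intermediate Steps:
y(c) = c² + 16*c
D(M) = 2 - (-431 + M)*(465 + M)/4 (D(M) = 2 - (M + 465)*(M - 431)/4 = 2 - (465 + M)*(-431 + M)/4 = 2 - (-431 + M)*(465 + M)/4)
S = 210 (S = -951 + 27*(16 + 27) = -951 + 27*43 = -951 + 1161 = 210)
S*(-87) - D(w(h)) = 210*(-87) - (200423/4 - 17/2*(-14) - ¼*(-14)²) = -18270 - (200423/4 + 119 - ¼*196) = -18270 - (200423/4 + 119 - 49) = -18270 - 1*200703/4 = -18270 - 200703/4 = -273783/4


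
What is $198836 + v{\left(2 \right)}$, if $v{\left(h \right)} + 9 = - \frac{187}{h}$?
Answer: $\frac{397467}{2} \approx 1.9873 \cdot 10^{5}$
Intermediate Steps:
$v{\left(h \right)} = -9 - \frac{187}{h}$
$198836 + v{\left(2 \right)} = 198836 - \left(9 + \frac{187}{2}\right) = 198836 - \frac{205}{2} = \frac{397467}{2}$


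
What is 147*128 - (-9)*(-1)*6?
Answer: 18762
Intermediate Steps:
147*128 - (-9)*(-1)*6 = 18816 - 3*3*6 = 18816 - 9*6 = 18816 - 54 = 18762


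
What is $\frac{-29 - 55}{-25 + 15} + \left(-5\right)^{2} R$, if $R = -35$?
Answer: $- \frac{4333}{5} \approx -866.6$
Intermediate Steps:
$\frac{-29 - 55}{-25 + 15} + \left(-5\right)^{2} R = \frac{-29 - 55}{-25 + 15} + \left(-5\right)^{2} \left(-35\right) = - \frac{84}{-10} + 25 \left(-35\right) = \left(-84\right) \left(- \frac{1}{10}\right) - 875 = \frac{42}{5} - 875 = - \frac{4333}{5}$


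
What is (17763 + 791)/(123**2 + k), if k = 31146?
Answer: 18554/46275 ≈ 0.40095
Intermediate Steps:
(17763 + 791)/(123**2 + k) = (17763 + 791)/(123**2 + 31146) = 18554/(15129 + 31146) = 18554/46275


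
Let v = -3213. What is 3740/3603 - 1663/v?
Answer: 6002803/3858813 ≈ 1.5556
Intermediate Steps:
3740/3603 - 1663/v = 3740/3603 - 1663/(-3213) = 3740*(1/3603) - 1663*(-1/3213) = 3740/3603 + 1663/3213 = 6002803/3858813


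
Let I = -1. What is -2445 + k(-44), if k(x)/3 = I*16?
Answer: -2493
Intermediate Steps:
k(x) = -48 (k(x) = 3*(-1*16) = 3*(-16) = -48)
-2445 + k(-44) = -2445 - 48 = -2493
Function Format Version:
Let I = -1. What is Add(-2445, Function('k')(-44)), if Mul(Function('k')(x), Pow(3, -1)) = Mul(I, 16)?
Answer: -2493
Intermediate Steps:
Function('k')(x) = -48 (Function('k')(x) = Mul(3, Mul(-1, 16)) = Mul(3, -16) = -48)
Add(-2445, Function('k')(-44)) = Add(-2445, -48) = -2493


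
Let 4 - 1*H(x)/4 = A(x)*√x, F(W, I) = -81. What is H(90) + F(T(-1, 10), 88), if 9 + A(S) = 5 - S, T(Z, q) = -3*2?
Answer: -65 + 1128*√10 ≈ 3502.1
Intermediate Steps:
T(Z, q) = -6
A(S) = -4 - S (A(S) = -9 + (5 - S) = -4 - S)
H(x) = 16 - 4*√x*(-4 - x) (H(x) = 16 - 4*(-4 - x)*√x = 16 - 4*√x*(-4 - x))
H(90) + F(T(-1, 10), 88) = (16 + 4*√90*(4 + 90)) - 81 = (16 + 4*(3*√10)*94) - 81 = (16 + 1128*√10) - 81 = -65 + 1128*√10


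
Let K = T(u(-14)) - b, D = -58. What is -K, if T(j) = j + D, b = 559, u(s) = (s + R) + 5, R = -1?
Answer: 627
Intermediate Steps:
u(s) = 4 + s (u(s) = (s - 1) + 5 = (-1 + s) + 5 = 4 + s)
T(j) = -58 + j (T(j) = j - 58 = -58 + j)
K = -627 (K = (-58 + (4 - 14)) - 1*559 = (-58 - 10) - 559 = -68 - 559 = -627)
-K = -1*(-627) = 627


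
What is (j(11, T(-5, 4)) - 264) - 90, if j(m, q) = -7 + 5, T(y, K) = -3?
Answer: -356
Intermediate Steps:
j(m, q) = -2
(j(11, T(-5, 4)) - 264) - 90 = (-2 - 264) - 90 = -266 - 90 = -356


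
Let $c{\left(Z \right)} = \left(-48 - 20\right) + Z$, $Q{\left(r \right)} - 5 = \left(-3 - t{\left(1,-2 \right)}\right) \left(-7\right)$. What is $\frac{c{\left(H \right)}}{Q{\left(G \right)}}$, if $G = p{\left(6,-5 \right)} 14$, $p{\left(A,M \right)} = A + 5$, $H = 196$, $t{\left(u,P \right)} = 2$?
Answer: $\frac{16}{5} \approx 3.2$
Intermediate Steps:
$p{\left(A,M \right)} = 5 + A$
$G = 154$ ($G = \left(5 + 6\right) 14 = 11 \cdot 14 = 154$)
$Q{\left(r \right)} = 40$ ($Q{\left(r \right)} = 5 + \left(-3 - 2\right) \left(-7\right) = 5 - -35 = 5 + 35 = 40$)
$c{\left(Z \right)} = -68 + Z$
$\frac{c{\left(H \right)}}{Q{\left(G \right)}} = \frac{-68 + 196}{40} = 128 \cdot \frac{1}{40} = \frac{16}{5}$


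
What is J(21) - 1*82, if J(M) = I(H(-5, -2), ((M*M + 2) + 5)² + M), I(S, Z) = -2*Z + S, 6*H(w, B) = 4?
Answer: -1204594/3 ≈ -4.0153e+5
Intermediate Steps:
H(w, B) = ⅔ (H(w, B) = (⅙)*4 = ⅔)
I(S, Z) = S - 2*Z
J(M) = ⅔ - 2*M - 2*(7 + M²)² (J(M) = ⅔ - 2*(((M*M + 2) + 5)² + M) = ⅔ - 2*(((M² + 2) + 5)² + M) = ⅔ - 2*(((2 + M²) + 5)² + M) = ⅔ - 2*((7 + M²)² + M) = ⅔ - 2*(M + (7 + M²)²) = ⅔ + (-2*M - 2*(7 + M²)²) = ⅔ - 2*M - 2*(7 + M²)²)
J(21) - 1*82 = (⅔ - 2*21 - 2*(7 + 21²)²) - 1*82 = (⅔ - 42 - 2*(7 + 441)²) - 82 = (⅔ - 42 - 2*448²) - 82 = (⅔ - 42 - 2*200704) - 82 = (⅔ - 42 - 401408) - 82 = -1204348/3 - 82 = -1204594/3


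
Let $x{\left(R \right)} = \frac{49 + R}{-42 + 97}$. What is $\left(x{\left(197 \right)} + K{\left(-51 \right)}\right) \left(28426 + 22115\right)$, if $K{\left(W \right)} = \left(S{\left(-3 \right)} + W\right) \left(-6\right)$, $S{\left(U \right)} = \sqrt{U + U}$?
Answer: $\frac{863038116}{55} - 303246 i \sqrt{6} \approx 1.5692 \cdot 10^{7} - 7.428 \cdot 10^{5} i$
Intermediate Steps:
$x{\left(R \right)} = \frac{49}{55} + \frac{R}{55}$ ($x{\left(R \right)} = \frac{49 + R}{55} = \left(49 + R\right) \frac{1}{55} = \frac{49}{55} + \frac{R}{55}$)
$S{\left(U \right)} = \sqrt{2} \sqrt{U}$ ($S{\left(U \right)} = \sqrt{2 U} = \sqrt{2} \sqrt{U}$)
$K{\left(W \right)} = - 6 W - 6 i \sqrt{6}$ ($K{\left(W \right)} = \left(\sqrt{2} \sqrt{-3} + W\right) \left(-6\right) = \left(\sqrt{2} i \sqrt{3} + W\right) \left(-6\right) = \left(i \sqrt{6} + W\right) \left(-6\right) = \left(W + i \sqrt{6}\right) \left(-6\right) = - 6 W - 6 i \sqrt{6}$)
$\left(x{\left(197 \right)} + K{\left(-51 \right)}\right) \left(28426 + 22115\right) = \left(\left(\frac{49}{55} + \frac{1}{55} \cdot 197\right) - \left(-306 + 6 i \sqrt{6}\right)\right) \left(28426 + 22115\right) = \left(\left(\frac{49}{55} + \frac{197}{55}\right) + \left(306 - 6 i \sqrt{6}\right)\right) 50541 = \left(\frac{246}{55} + \left(306 - 6 i \sqrt{6}\right)\right) 50541 = \left(\frac{17076}{55} - 6 i \sqrt{6}\right) 50541 = \frac{863038116}{55} - 303246 i \sqrt{6}$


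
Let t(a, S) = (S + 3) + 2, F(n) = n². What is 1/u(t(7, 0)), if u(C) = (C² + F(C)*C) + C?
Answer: 1/155 ≈ 0.0064516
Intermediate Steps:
t(a, S) = 5 + S (t(a, S) = (3 + S) + 2 = 5 + S)
u(C) = C + C² + C³ (u(C) = (C² + C²*C) + C = (C² + C³) + C = C + C² + C³)
1/u(t(7, 0)) = 1/((5 + 0)*(1 + (5 + 0) + (5 + 0)²)) = 1/(5*(1 + 5 + 5²)) = 1/(5*(1 + 5 + 25)) = 1/(5*31) = 1/155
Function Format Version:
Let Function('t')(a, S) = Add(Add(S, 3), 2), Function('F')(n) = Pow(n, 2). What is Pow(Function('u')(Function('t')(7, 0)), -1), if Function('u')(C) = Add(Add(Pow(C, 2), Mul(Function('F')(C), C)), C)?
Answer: Rational(1, 155) ≈ 0.0064516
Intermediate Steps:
Function('t')(a, S) = Add(5, S) (Function('t')(a, S) = Add(Add(3, S), 2) = Add(5, S))
Function('u')(C) = Add(C, Pow(C, 2), Pow(C, 3)) (Function('u')(C) = Add(Add(Pow(C, 2), Mul(Pow(C, 2), C)), C) = Add(Add(Pow(C, 2), Pow(C, 3)), C) = Add(C, Pow(C, 2), Pow(C, 3)))
Pow(Function('u')(Function('t')(7, 0)), -1) = Pow(Mul(Add(5, 0), Add(1, Add(5, 0), Pow(Add(5, 0), 2))), -1) = Pow(Mul(5, Add(1, 5, Pow(5, 2))), -1) = Pow(Mul(5, Add(1, 5, 25)), -1) = Pow(Mul(5, 31), -1) = Pow(155, -1) = Rational(1, 155)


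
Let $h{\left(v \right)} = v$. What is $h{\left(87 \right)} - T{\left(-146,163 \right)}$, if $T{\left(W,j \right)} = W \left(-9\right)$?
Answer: $-1227$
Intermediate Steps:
$T{\left(W,j \right)} = - 9 W$
$h{\left(87 \right)} - T{\left(-146,163 \right)} = 87 - \left(-9\right) \left(-146\right) = 87 - 1314 = -1227$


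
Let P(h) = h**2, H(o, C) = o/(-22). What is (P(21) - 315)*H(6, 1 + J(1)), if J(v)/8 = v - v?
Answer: -378/11 ≈ -34.364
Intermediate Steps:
J(v) = 0 (J(v) = 8*(v - v) = 8*0 = 0)
H(o, C) = -o/22 (H(o, C) = o*(-1/22) = -o/22)
(P(21) - 315)*H(6, 1 + J(1)) = (21**2 - 315)*(-1/22*6) = (441 - 315)*(-3/11) = 126*(-3/11) = -378/11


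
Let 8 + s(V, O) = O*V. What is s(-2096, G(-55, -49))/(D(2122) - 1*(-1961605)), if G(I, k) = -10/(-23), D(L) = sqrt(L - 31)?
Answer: -20738088060/44250783000241 + 10572*sqrt(2091)/44250783000241 ≈ -0.00046864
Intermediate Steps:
D(L) = sqrt(-31 + L)
G(I, k) = 10/23 (G(I, k) = -10*(-1/23) = 10/23)
s(V, O) = -8 + O*V
s(-2096, G(-55, -49))/(D(2122) - 1*(-1961605)) = (-8 + (10/23)*(-2096))/(sqrt(-31 + 2122) - 1*(-1961605)) = (-8 - 20960/23)/(sqrt(2091) + 1961605) = -21144/(23*(1961605 + sqrt(2091)))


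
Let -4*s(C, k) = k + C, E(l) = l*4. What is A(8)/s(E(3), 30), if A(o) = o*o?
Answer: -128/21 ≈ -6.0952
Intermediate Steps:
E(l) = 4*l
s(C, k) = -C/4 - k/4 (s(C, k) = -(k + C)/4 = -(C + k)/4 = -C/4 - k/4)
A(o) = o**2
A(8)/s(E(3), 30) = 8**2/(-3 - 1/4*30) = 64/(-1/4*12 - 15/2) = 64/(-3 - 15/2) = 64/(-21/2) = 64*(-2/21) = -128/21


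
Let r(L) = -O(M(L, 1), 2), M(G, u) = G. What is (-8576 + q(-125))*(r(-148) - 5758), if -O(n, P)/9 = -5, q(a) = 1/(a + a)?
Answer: 12441637803/250 ≈ 4.9767e+7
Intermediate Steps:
q(a) = 1/(2*a)
O(n, P) = 45 (O(n, P) = -9*(-5) = 45)
r(L) = -45 (r(L) = -1*45 = -45)
(-8576 + q(-125))*(r(-148) - 5758) = (-8576 + (½)/(-125))*(-45 - 5758) = (-8576 + (½)*(-1/125))*(-5803) = (-8576 - 1/250)*(-5803) = -2144001/250*(-5803) = 12441637803/250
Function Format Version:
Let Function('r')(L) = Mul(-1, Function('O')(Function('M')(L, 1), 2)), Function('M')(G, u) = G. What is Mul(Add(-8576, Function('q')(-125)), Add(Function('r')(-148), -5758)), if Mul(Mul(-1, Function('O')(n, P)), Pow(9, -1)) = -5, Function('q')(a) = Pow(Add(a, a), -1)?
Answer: Rational(12441637803, 250) ≈ 4.9767e+7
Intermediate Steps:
Function('q')(a) = Mul(Rational(1, 2), Pow(a, -1)) (Function('q')(a) = Pow(Mul(2, a), -1) = Mul(Rational(1, 2), Pow(a, -1)))
Function('O')(n, P) = 45 (Function('O')(n, P) = Mul(-9, -5) = 45)
Function('r')(L) = -45 (Function('r')(L) = Mul(-1, 45) = -45)
Mul(Add(-8576, Function('q')(-125)), Add(Function('r')(-148), -5758)) = Mul(Add(-8576, Mul(Rational(1, 2), Pow(-125, -1))), Add(-45, -5758)) = Mul(Add(-8576, Mul(Rational(1, 2), Rational(-1, 125))), -5803) = Mul(Add(-8576, Rational(-1, 250)), -5803) = Mul(Rational(-2144001, 250), -5803) = Rational(12441637803, 250)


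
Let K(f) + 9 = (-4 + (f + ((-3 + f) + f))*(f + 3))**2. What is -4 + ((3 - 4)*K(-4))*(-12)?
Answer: 1340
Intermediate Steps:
K(f) = -9 + (-4 + (-3 + 3*f)*(3 + f))**2 (K(f) = -9 + (-4 + (f + ((-3 + f) + f))*(f + 3))**2 = -9 + (-4 + (f + (-3 + 2*f))*(3 + f))**2 = -9 + (-4 + (-3 + 3*f)*(3 + f))**2)
-4 + ((3 - 4)*K(-4))*(-12) = -4 + ((3 - 4)*(-9 + (-13 + 3*(-4)**2 + 6*(-4))**2))*(-12) = -4 - (-9 + (-13 + 3*16 - 24)**2)*(-12) = -4 - (-9 + (-13 + 48 - 24)**2)*(-12) = -4 - (-9 + 11**2)*(-12) = -4 - (-9 + 121)*(-12) = -4 - 1*112*(-12) = -4 - 112*(-12) = -4 + 1344 = 1340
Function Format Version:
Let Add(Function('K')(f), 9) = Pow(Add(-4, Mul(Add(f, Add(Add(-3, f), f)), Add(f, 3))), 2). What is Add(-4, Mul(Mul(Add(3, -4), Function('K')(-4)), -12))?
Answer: 1340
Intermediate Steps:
Function('K')(f) = Add(-9, Pow(Add(-4, Mul(Add(-3, Mul(3, f)), Add(3, f))), 2)) (Function('K')(f) = Add(-9, Pow(Add(-4, Mul(Add(f, Add(Add(-3, f), f)), Add(f, 3))), 2)) = Add(-9, Pow(Add(-4, Mul(Add(f, Add(-3, Mul(2, f))), Add(3, f))), 2)) = Add(-9, Pow(Add(-4, Mul(Add(-3, Mul(3, f)), Add(3, f))), 2)))
Add(-4, Mul(Mul(Add(3, -4), Function('K')(-4)), -12)) = Add(-4, Mul(Mul(Add(3, -4), Add(-9, Pow(Add(-13, Mul(3, Pow(-4, 2)), Mul(6, -4)), 2))), -12)) = Add(-4, Mul(Mul(-1, Add(-9, Pow(Add(-13, Mul(3, 16), -24), 2))), -12)) = Add(-4, Mul(Mul(-1, Add(-9, Pow(Add(-13, 48, -24), 2))), -12)) = Add(-4, Mul(Mul(-1, Add(-9, Pow(11, 2))), -12)) = Add(-4, Mul(Mul(-1, Add(-9, 121)), -12)) = Add(-4, Mul(Mul(-1, 112), -12)) = Add(-4, Mul(-112, -12)) = Add(-4, 1344) = 1340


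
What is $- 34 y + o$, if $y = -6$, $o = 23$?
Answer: $227$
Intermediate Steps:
$- 34 y + o = \left(-34\right) \left(-6\right) + 23 = 204 + 23 = 227$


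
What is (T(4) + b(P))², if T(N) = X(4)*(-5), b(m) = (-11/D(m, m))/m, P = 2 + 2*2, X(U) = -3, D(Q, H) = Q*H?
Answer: 10426441/46656 ≈ 223.47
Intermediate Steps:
D(Q, H) = H*Q
P = 6 (P = 2 + 4 = 6)
b(m) = -11/m³ (b(m) = (-11/m²)/m = -11/m³)
T(N) = 15 (T(N) = -3*(-5) = 15)
(T(4) + b(P))² = (15 - 11/6³)² = (15 - 11*1/216)² = (15 - 11/216)² = (3229/216)² = 10426441/46656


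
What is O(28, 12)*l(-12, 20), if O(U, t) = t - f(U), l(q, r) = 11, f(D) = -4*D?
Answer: 1364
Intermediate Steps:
O(U, t) = t + 4*U (O(U, t) = t - (-4)*U = t + 4*U)
O(28, 12)*l(-12, 20) = (12 + 4*28)*11 = (12 + 112)*11 = 124*11 = 1364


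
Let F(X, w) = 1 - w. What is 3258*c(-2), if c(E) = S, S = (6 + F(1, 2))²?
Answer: 81450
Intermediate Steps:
S = 25 (S = (6 + (1 - 1*2))² = (6 + (1 - 2))² = (6 - 1)² = 5² = 25)
c(E) = 25
3258*c(-2) = 3258*25 = 81450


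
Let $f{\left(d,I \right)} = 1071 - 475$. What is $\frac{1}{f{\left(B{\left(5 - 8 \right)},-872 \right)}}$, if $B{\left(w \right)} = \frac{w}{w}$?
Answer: $\frac{1}{596} \approx 0.0016779$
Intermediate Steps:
$B{\left(w \right)} = 1$
$f{\left(d,I \right)} = 596$ ($f{\left(d,I \right)} = 1071 - 475 = 596$)
$\frac{1}{f{\left(B{\left(5 - 8 \right)},-872 \right)}} = \frac{1}{596}$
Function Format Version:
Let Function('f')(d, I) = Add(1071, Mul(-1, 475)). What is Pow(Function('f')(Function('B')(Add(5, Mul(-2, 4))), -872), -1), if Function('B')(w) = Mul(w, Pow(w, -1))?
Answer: Rational(1, 596) ≈ 0.0016779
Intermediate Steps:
Function('B')(w) = 1
Function('f')(d, I) = 596 (Function('f')(d, I) = Add(1071, -475) = 596)
Pow(Function('f')(Function('B')(Add(5, Mul(-2, 4))), -872), -1) = Pow(596, -1) = Rational(1, 596)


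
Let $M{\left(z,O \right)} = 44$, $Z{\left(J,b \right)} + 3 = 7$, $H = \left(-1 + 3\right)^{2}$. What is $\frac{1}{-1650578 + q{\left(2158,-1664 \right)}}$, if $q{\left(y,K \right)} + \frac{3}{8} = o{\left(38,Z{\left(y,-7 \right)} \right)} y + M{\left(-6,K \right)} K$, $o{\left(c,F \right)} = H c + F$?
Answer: $- \frac{8}{11097171} \approx -7.209 \cdot 10^{-7}$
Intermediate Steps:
$H = 4$ ($H = 2^{2} = 4$)
$Z{\left(J,b \right)} = 4$ ($Z{\left(J,b \right)} = -3 + 7 = 4$)
$o{\left(c,F \right)} = F + 4 c$ ($o{\left(c,F \right)} = 4 c + F = F + 4 c$)
$q{\left(y,K \right)} = - \frac{3}{8} + 44 K + 156 y$ ($q{\left(y,K \right)} = - \frac{3}{8} + \left(\left(4 + 4 \cdot 38\right) y + 44 K\right) = - \frac{3}{8} + \left(\left(4 + 152\right) y + 44 K\right) = - \frac{3}{8} + \left(156 y + 44 K\right) = - \frac{3}{8} + \left(44 K + 156 y\right) = - \frac{3}{8} + 44 K + 156 y$)
$\frac{1}{-1650578 + q{\left(2158,-1664 \right)}} = \frac{1}{-1650578 + \left(- \frac{3}{8} + 44 \left(-1664\right) + 156 \cdot 2158\right)} = \frac{1}{-1650578 - - \frac{2107453}{8}} = \frac{1}{-1650578 + \frac{2107453}{8}} = \frac{1}{- \frac{11097171}{8}} = - \frac{8}{11097171}$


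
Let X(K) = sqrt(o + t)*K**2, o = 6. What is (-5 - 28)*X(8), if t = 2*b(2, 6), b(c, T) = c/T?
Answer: -1408*sqrt(15) ≈ -5453.2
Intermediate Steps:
t = 2/3 (t = 2*(2/6) = 2*(2*(1/6)) = 2*(1/3) = 2/3 ≈ 0.66667)
X(K) = 2*sqrt(15)*K**2/3 (X(K) = sqrt(6 + 2/3)*K**2 = sqrt(20/3)*K**2 = (2*sqrt(15)/3)*K**2 = 2*sqrt(15)*K**2/3)
(-5 - 28)*X(8) = (-5 - 28)*((2/3)*sqrt(15)*8**2) = -22*sqrt(15)*64 = -1408*sqrt(15)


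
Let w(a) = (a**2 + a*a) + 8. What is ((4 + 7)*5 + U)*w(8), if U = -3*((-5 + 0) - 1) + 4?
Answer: 10472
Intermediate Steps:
w(a) = 8 + 2*a**2 (w(a) = (a**2 + a**2) + 8 = 2*a**2 + 8 = 8 + 2*a**2)
U = 22 (U = -3*(-5 - 1) + 4 = -3*(-6) + 4 = 18 + 4 = 22)
((4 + 7)*5 + U)*w(8) = ((4 + 7)*5 + 22)*(8 + 2*8**2) = (11*5 + 22)*(8 + 2*64) = (55 + 22)*(8 + 128) = 77*136 = 10472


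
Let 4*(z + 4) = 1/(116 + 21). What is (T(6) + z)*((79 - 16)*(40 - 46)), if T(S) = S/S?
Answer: 310527/274 ≈ 1133.3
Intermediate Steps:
T(S) = 1
z = -2191/548 (z = -4 + 1/(4*(116 + 21)) = -4 + (¼)/137 = -4 + (¼)*(1/137) = -4 + 1/548 = -2191/548 ≈ -3.9982)
(T(6) + z)*((79 - 16)*(40 - 46)) = (1 - 2191/548)*((79 - 16)*(40 - 46)) = -103509*(-6)/548 = -1643/548*(-378) = 310527/274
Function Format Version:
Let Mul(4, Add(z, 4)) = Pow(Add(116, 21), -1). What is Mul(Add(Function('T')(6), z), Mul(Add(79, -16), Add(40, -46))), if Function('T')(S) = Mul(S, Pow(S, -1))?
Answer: Rational(310527, 274) ≈ 1133.3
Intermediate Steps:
Function('T')(S) = 1
z = Rational(-2191, 548) (z = Add(-4, Mul(Rational(1, 4), Pow(Add(116, 21), -1))) = Add(-4, Mul(Rational(1, 4), Pow(137, -1))) = Add(-4, Mul(Rational(1, 4), Rational(1, 137))) = Add(-4, Rational(1, 548)) = Rational(-2191, 548) ≈ -3.9982)
Mul(Add(Function('T')(6), z), Mul(Add(79, -16), Add(40, -46))) = Mul(Add(1, Rational(-2191, 548)), Mul(Add(79, -16), Add(40, -46))) = Mul(Rational(-1643, 548), Mul(63, -6)) = Mul(Rational(-1643, 548), -378) = Rational(310527, 274)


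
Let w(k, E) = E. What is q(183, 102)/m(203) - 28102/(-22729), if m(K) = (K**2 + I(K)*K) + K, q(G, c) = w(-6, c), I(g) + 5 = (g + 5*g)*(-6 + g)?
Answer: 195708420104/158289415445 ≈ 1.2364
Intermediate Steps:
I(g) = -5 + 6*g*(-6 + g) (I(g) = -5 + (g + 5*g)*(-6 + g) = -5 + (6*g)*(-6 + g) = -5 + 6*g*(-6 + g))
q(G, c) = c
m(K) = K + K**2 + K*(-5 - 36*K + 6*K**2) (m(K) = (K**2 + (-5 - 36*K + 6*K**2)*K) + K = (K**2 + K*(-5 - 36*K + 6*K**2)) + K = K + K**2 + K*(-5 - 36*K + 6*K**2))
q(183, 102)/m(203) - 28102/(-22729) = 102/((203*(-4 - 35*203 + 6*203**2))) - 28102/(-22729) = 102/((203*(-4 - 7105 + 6*41209))) - 28102*(-1/22729) = 102/((203*(-4 - 7105 + 247254))) + 28102/22729 = 102/((203*240145)) + 28102/22729 = 102/48749435 + 28102/22729 = 195708420104/158289415445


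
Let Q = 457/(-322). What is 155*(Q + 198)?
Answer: 9811345/322 ≈ 30470.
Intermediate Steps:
Q = -457/322 (Q = 457*(-1/322) = -457/322 ≈ -1.4193)
155*(Q + 198) = 155*(-457/322 + 198) = 155*(63299/322) = 9811345/322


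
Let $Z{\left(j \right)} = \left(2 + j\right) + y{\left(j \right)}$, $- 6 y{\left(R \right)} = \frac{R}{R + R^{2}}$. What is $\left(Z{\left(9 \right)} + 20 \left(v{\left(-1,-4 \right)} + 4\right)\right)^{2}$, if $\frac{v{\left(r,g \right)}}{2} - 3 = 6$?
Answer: $\frac{732189481}{3600} \approx 2.0339 \cdot 10^{5}$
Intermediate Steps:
$v{\left(r,g \right)} = 18$ ($v{\left(r,g \right)} = 6 + 2 \cdot 6 = 6 + 12 = 18$)
$y{\left(R \right)} = - \frac{R}{6 \left(R + R^{2}\right)}$ ($y{\left(R \right)} = - \frac{\frac{1}{R + R^{2}} R}{6} = - \frac{R \frac{1}{R + R^{2}}}{6} = - \frac{R}{6 \left(R + R^{2}\right)}$)
$Z{\left(j \right)} = 2 + j - \frac{1}{6 + 6 j}$ ($Z{\left(j \right)} = \left(2 + j\right) - \frac{1}{6 + 6 j} = 2 + j - \frac{1}{6 + 6 j}$)
$\left(Z{\left(9 \right)} + 20 \left(v{\left(-1,-4 \right)} + 4\right)\right)^{2} = \left(\frac{- \frac{1}{6} + \left(1 + 9\right) \left(2 + 9\right)}{1 + 9} + 20 \left(18 + 4\right)\right)^{2} = \left(\frac{- \frac{1}{6} + 10 \cdot 11}{10} + 20 \cdot 22\right)^{2} = \left(\frac{- \frac{1}{6} + 110}{10} + 440\right)^{2} = \left(\frac{1}{10} \cdot \frac{659}{6} + 440\right)^{2} = \left(\frac{659}{60} + 440\right)^{2} = \left(\frac{27059}{60}\right)^{2} = \frac{732189481}{3600}$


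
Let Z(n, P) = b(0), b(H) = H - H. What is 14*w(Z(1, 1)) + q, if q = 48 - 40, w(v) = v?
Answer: 8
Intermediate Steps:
b(H) = 0
Z(n, P) = 0
q = 8
14*w(Z(1, 1)) + q = 14*0 + 8 = 0 + 8 = 8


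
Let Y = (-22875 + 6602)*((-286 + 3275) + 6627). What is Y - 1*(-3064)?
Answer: -156478104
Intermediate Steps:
Y = -156481168 (Y = -16273*(2989 + 6627) = -16273*9616 = -156481168)
Y - 1*(-3064) = -156481168 - 1*(-3064) = -156481168 + 3064 = -156478104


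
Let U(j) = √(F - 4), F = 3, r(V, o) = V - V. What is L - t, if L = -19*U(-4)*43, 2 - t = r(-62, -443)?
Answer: -2 - 817*I ≈ -2.0 - 817.0*I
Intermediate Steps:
r(V, o) = 0
U(j) = I (U(j) = √(3 - 4) = √(-1) = I)
t = 2 (t = 2 - 1*0 = 2 + 0 = 2)
L = -817*I (L = -19*I*43 = -817*I ≈ -817.0*I)
L - t = -817*I - 1*2 = -817*I - 2 = -2 - 817*I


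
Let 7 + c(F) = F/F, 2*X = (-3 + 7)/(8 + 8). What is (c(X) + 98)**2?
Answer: 8464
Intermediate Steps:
X = 1/8 (X = ((-3 + 7)/(8 + 8))/2 = (4/16)/2 = (4*(1/16))/2 = (1/2)*(1/4) = 1/8 ≈ 0.12500)
c(F) = -6 (c(F) = -7 + F/F = -7 + 1 = -6)
(c(X) + 98)**2 = (-6 + 98)**2 = 92**2 = 8464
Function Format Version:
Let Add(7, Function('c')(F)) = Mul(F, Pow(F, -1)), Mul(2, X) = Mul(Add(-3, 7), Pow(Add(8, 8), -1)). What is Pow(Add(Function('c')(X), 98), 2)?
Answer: 8464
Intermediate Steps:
X = Rational(1, 8) (X = Mul(Rational(1, 2), Mul(Add(-3, 7), Pow(Add(8, 8), -1))) = Mul(Rational(1, 2), Mul(4, Pow(16, -1))) = Mul(Rational(1, 2), Mul(4, Rational(1, 16))) = Mul(Rational(1, 2), Rational(1, 4)) = Rational(1, 8) ≈ 0.12500)
Function('c')(F) = -6 (Function('c')(F) = Add(-7, Mul(F, Pow(F, -1))) = Add(-7, 1) = -6)
Pow(Add(Function('c')(X), 98), 2) = Pow(Add(-6, 98), 2) = Pow(92, 2) = 8464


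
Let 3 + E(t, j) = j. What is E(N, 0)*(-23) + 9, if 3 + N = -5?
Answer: 78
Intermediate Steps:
N = -8 (N = -3 - 5 = -8)
E(t, j) = -3 + j
E(N, 0)*(-23) + 9 = (-3 + 0)*(-23) + 9 = -3*(-23) + 9 = 69 + 9 = 78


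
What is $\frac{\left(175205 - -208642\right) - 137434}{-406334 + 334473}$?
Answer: $- \frac{246413}{71861} \approx -3.429$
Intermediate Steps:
$\frac{\left(175205 - -208642\right) - 137434}{-406334 + 334473} = \frac{\left(175205 + 208642\right) - 137434}{-71861} = \left(383847 - 137434\right) \left(- \frac{1}{71861}\right) = 246413 \left(- \frac{1}{71861}\right) = - \frac{246413}{71861}$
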